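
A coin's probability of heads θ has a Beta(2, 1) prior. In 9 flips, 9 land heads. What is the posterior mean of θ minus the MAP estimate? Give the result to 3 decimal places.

-0.083

Posterior: Beta(2+9, 1+0) = Beta(11, 1).
Since β = 1 ≤ 1 and α > 1, the Beta density is monotone increasing on [0,1]; the mode is at 1.
Mean = 11/(11+1) = 0.917.
Difference = 0.917 − 1.000 = -0.083.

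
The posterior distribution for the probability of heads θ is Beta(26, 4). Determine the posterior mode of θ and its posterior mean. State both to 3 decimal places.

MAP = 0.893; posterior mean = 0.867

Mode = (26−1)/(26+4−2) = 25/28 = 0.893.
Mean = 26/(26+4) = 26/30 = 0.867.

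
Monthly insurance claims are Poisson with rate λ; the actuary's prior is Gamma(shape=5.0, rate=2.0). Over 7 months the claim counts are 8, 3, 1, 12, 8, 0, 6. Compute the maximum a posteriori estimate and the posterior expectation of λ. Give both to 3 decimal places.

MAP: 4.667. Posterior mean: 4.778.

Σ counts = 38. Posterior: Gamma(shape = 5.0+38 = 43.0, rate = 2.0+7 = 9.0).
Mode = (α−1)/β = 42.0/9.0 = 4.667.
Mean = α/β = 43.0/9.0 = 4.778.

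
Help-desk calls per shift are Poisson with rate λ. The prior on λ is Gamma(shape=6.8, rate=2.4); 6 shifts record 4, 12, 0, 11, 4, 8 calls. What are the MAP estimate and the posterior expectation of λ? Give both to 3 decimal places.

Σ counts = 39. Posterior: Gamma(shape = 6.8+39 = 45.8, rate = 2.4+6 = 8.4).
Mode = (α−1)/β = 44.8/8.4 = 5.333.
Mean = α/β = 45.8/8.4 = 5.452.

MAP = 5.333; posterior mean = 5.452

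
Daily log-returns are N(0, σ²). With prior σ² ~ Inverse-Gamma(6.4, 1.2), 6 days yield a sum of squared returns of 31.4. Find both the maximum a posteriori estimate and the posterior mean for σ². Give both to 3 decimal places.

Posterior: Inverse-Gamma(shape = 6.4+6/2 = 9.4, scale = 1.2+31.4/2 = 16.9).
Mode = β/(α+1) = 16.9/10.4 = 1.625.
Mean = β/(α−1) = 16.9/8.4 = 2.012.
Mean > mode: the posterior has a right tail.

MAP: 1.625. Posterior mean: 2.012.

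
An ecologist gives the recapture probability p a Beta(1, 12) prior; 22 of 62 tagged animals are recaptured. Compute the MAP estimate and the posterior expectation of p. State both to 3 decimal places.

Posterior: Beta(1+22, 12+40) = Beta(23, 52).
Mode = (23−1)/(23+52−2) = 22/73 = 0.301.
Mean = 23/(23+52) = 23/75 = 0.307.
Mean > mode: the posterior has a right tail.

MAP = 0.301; posterior mean = 0.307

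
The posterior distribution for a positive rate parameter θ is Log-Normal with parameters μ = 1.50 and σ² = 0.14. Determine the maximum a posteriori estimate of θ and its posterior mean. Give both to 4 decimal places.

maximum a posteriori estimate = 3.8962, posterior mean = 4.8066

Mode = exp(μ − σ²) = exp(1.36) = 3.8962.
Mean = exp(μ + σ²/2) = exp(1.570) = 4.8066.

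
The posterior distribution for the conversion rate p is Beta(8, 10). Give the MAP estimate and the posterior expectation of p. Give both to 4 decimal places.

p_MAP = 0.4375, E[p|data] = 0.4444

Mode = (8−1)/(8+10−2) = 7/16 = 0.4375.
Mean = 8/(8+10) = 8/18 = 0.4444.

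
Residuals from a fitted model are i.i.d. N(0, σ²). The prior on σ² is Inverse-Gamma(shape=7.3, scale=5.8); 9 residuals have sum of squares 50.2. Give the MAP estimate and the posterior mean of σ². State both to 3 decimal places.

MAP = 2.414; posterior mean = 2.861

Posterior: Inverse-Gamma(shape = 7.3+9/2 = 11.8, scale = 5.8+50.2/2 = 30.9).
Mode = β/(α+1) = 30.9/12.8 = 2.414.
Mean = β/(α−1) = 30.9/10.8 = 2.861.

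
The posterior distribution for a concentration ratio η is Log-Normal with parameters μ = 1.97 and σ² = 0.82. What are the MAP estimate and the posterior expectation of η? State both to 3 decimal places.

Mode = exp(μ − σ²) = exp(1.15) = 3.158.
Mean = exp(μ + σ²/2) = exp(2.380) = 10.805.

MAP estimate = 3.158, posterior expectation = 10.805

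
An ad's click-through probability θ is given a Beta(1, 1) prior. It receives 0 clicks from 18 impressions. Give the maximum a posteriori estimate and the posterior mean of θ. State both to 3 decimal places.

MAP = 0.000, posterior mean = 0.050

Posterior: Beta(1+0, 1+18) = Beta(1, 19).
Since α = 1 ≤ 1 and β > 1, the Beta density is monotone decreasing on [0,1]; the mode is at 0.
Mean = 1/(1+19) = 0.050.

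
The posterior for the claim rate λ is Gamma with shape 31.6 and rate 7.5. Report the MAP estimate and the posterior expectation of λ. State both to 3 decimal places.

MAP estimate = 4.080, posterior expectation = 4.213

Mode = (α−1)/β = 30.6/7.5 = 4.080.
Mean = α/β = 31.6/7.5 = 4.213.
The mean is pulled above the mode by the posterior's right skew.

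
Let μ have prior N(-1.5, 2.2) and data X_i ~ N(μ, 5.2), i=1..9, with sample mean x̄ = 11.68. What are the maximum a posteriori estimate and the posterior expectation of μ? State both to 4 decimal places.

Posterior for μ is Normal. Precision-weighted mean: (1/2.2·-1.5 + 9/5.2·11.68) / (1/2.2 + 9/5.2) = 8.9386.
A Normal posterior is symmetric, so mode = mean.

MAP = 8.9386; posterior mean = 8.9386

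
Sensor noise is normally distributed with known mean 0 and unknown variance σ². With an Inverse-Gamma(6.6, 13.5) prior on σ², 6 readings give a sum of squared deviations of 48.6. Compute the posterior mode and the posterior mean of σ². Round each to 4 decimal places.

Posterior: Inverse-Gamma(shape = 6.6+6/2 = 9.6, scale = 13.5+48.6/2 = 37.8).
Mode = β/(α+1) = 37.8/10.6 = 3.5660.
Mean = β/(α−1) = 37.8/8.6 = 4.3953.

σ²_MAP = 3.5660, E[σ²|data] = 4.3953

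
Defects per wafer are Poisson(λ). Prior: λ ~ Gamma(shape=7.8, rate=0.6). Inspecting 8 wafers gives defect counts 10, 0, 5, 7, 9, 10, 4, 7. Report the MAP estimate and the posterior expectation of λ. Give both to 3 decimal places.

MAP: 6.837. Posterior mean: 6.953.

Σ counts = 52. Posterior: Gamma(shape = 7.8+52 = 59.8, rate = 0.6+8 = 8.6).
Mode = (α−1)/β = 58.8/8.6 = 6.837.
Mean = α/β = 59.8/8.6 = 6.953.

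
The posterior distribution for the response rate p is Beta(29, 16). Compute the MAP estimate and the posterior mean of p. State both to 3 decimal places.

MAP = 0.651, posterior mean = 0.644

Mode = (29−1)/(29+16−2) = 28/43 = 0.651.
Mean = 29/(29+16) = 29/45 = 0.644.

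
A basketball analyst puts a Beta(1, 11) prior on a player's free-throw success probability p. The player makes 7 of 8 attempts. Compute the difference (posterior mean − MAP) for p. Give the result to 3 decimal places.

Posterior: Beta(1+7, 11+1) = Beta(8, 12).
Mode = (8−1)/(8+12−2) = 7/18 = 0.389.
Mean = 8/(8+12) = 8/20 = 0.400.
Difference = 0.400 − 0.389 = 0.011.

0.011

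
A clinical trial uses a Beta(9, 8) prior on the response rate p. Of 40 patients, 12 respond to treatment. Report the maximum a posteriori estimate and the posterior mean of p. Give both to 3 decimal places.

p_MAP = 0.364, E[p|data] = 0.368

Posterior: Beta(9+12, 8+28) = Beta(21, 36).
Mode = (21−1)/(21+36−2) = 20/55 = 0.364.
Mean = 21/(21+36) = 21/57 = 0.368.
The mean is pulled above the mode by the posterior's right skew.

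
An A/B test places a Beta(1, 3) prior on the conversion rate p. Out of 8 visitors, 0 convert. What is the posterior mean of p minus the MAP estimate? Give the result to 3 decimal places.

Posterior: Beta(1+0, 3+8) = Beta(1, 11).
Since α = 1 ≤ 1 and β > 1, the Beta density is monotone decreasing on [0,1]; the mode is at 0.
Mean = 1/(1+11) = 0.083.
Difference = 0.083 − 0.000 = 0.083.

0.083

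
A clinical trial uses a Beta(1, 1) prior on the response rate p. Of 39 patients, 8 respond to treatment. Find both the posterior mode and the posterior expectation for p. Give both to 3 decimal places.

Posterior: Beta(1+8, 1+31) = Beta(9, 32).
Mode = (9−1)/(9+32−2) = 8/39 = 0.205.
With a flat prior the MAP equals the MLE, 8/39.
Mean = 9/(9+32) = 9/41 = 0.220.

p_MAP = 0.205, E[p|data] = 0.220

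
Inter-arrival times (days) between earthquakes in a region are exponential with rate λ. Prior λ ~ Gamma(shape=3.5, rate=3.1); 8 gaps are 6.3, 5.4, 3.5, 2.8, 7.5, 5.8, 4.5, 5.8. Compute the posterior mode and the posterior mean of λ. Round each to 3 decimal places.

Σ times = 41.6. Posterior: Gamma(shape = 3.5+8 = 11.5, rate = 3.1+41.6 = 44.7).
Mode = (α−1)/β = 10.5/44.7 = 0.235.
Mean = α/β = 11.5/44.7 = 0.257.
Mean > mode: the posterior has a right tail.

λ_MAP = 0.235, E[λ|data] = 0.257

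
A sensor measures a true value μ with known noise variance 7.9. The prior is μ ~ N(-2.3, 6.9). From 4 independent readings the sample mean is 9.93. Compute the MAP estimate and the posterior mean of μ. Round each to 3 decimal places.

MAP = 7.208, posterior mean = 7.208

Posterior for μ is Normal. Precision-weighted mean: (1/6.9·-2.3 + 4/7.9·9.93) / (1/6.9 + 4/7.9) = 7.208.
A Normal posterior is symmetric, so mode = mean.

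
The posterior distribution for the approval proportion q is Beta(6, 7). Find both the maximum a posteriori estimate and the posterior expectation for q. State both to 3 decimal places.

MAP = 0.455; posterior mean = 0.462

Mode = (6−1)/(6+7−2) = 5/11 = 0.455.
Mean = 6/(6+7) = 6/13 = 0.462.
The mean is pulled above the mode by the posterior's right skew.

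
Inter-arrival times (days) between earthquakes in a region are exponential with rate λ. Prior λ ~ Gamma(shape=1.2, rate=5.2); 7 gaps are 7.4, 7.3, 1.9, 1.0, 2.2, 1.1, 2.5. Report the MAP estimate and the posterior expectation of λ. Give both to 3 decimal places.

Σ times = 23.4. Posterior: Gamma(shape = 1.2+7 = 8.2, rate = 5.2+23.4 = 28.6).
Mode = (α−1)/β = 7.2/28.6 = 0.252.
Mean = α/β = 8.2/28.6 = 0.287.
The posterior is right-skewed, so the mean exceeds the mode.

MAP = 0.252, posterior mean = 0.287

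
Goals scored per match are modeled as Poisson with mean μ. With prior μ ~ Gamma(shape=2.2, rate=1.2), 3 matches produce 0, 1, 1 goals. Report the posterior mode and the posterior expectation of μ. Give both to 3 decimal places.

MAP = 0.762; posterior mean = 1.000

Σ counts = 2. Posterior: Gamma(shape = 2.2+2 = 4.2, rate = 1.2+3 = 4.2).
Mode = (α−1)/β = 3.2/4.2 = 0.762.
Mean = α/β = 4.2/4.2 = 1.000.
Right-skewed posterior ⇒ mode < mean.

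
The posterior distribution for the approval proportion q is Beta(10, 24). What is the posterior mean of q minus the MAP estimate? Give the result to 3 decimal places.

0.013

Mode = (10−1)/(10+24−2) = 9/32 = 0.281.
Mean = 10/(10+24) = 10/34 = 0.294.
Difference = 0.294 − 0.281 = 0.013.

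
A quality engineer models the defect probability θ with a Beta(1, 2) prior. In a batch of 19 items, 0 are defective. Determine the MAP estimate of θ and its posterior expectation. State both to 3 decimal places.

Posterior: Beta(1+0, 2+19) = Beta(1, 21).
Since α = 1 ≤ 1 and β > 1, the Beta density is monotone decreasing on [0,1]; the mode is at 0.
Mean = 1/(1+21) = 0.045.
Right-skewed posterior ⇒ mode < mean.

MAP = 0.000, posterior mean = 0.045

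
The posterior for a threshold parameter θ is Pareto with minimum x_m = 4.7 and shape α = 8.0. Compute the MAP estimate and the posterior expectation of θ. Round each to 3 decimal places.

The Pareto density is strictly decreasing on [x_m, ∞), so the mode is x_m = 4.700.
Mean = α·x_m/(α−1) = 8.0·4.7/7.0 = 5.371.

MAP = 4.700, posterior mean = 5.371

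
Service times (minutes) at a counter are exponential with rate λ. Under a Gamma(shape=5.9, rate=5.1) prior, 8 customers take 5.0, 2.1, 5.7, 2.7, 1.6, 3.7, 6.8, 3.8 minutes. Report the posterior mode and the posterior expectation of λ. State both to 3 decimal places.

Σ times = 31.4. Posterior: Gamma(shape = 5.9+8 = 13.9, rate = 5.1+31.4 = 36.5).
Mode = (α−1)/β = 12.9/36.5 = 0.353.
Mean = α/β = 13.9/36.5 = 0.381.

MAP: 0.353. Posterior mean: 0.381.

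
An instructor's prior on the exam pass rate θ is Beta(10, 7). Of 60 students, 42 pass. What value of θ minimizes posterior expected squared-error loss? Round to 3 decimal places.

0.675

Posterior: Beta(10+42, 7+18) = Beta(52, 25).
Mode = (52−1)/(52+25−2) = 51/75 = 0.680.
Mean = 52/(52+25) = 52/77 = 0.675.
Squared-error loss ⇒ the optimal estimator is the posterior mean.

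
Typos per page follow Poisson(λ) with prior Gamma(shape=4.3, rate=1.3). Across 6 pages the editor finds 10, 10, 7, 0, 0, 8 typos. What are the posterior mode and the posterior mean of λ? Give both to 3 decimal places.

Σ counts = 35. Posterior: Gamma(shape = 4.3+35 = 39.3, rate = 1.3+6 = 7.3).
Mode = (α−1)/β = 38.3/7.3 = 5.247.
Mean = α/β = 39.3/7.3 = 5.384.

λ_MAP = 5.247, E[λ|data] = 5.384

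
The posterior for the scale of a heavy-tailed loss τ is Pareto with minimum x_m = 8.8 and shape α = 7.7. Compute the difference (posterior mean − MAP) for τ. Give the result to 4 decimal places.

The Pareto density is strictly decreasing on [x_m, ∞), so the mode is x_m = 8.8000.
Mean = α·x_m/(α−1) = 7.7·8.8/6.7 = 10.1134.
Difference = 10.1134 − 8.8000 = 1.3134.
Mean > mode: the posterior has a right tail.

1.3134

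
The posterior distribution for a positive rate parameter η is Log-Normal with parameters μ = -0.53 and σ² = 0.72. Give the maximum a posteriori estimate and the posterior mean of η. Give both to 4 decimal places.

Mode = exp(μ − σ²) = exp(-1.25) = 0.2865.
Mean = exp(μ + σ²/2) = exp(-0.170) = 0.8437.

MAP = 0.2865; posterior mean = 0.8437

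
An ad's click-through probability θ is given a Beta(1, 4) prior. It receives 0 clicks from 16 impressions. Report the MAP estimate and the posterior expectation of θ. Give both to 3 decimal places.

Posterior: Beta(1+0, 4+16) = Beta(1, 20).
Since α = 1 ≤ 1 and β > 1, the Beta density is monotone decreasing on [0,1]; the mode is at 0.
Mean = 1/(1+20) = 0.048.

MAP = 0.000, posterior mean = 0.048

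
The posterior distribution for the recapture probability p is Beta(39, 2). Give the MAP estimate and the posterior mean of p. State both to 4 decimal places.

MAP = 0.9744; posterior mean = 0.9512

Mode = (39−1)/(39+2−2) = 38/39 = 0.9744.
Mean = 39/(39+2) = 39/41 = 0.9512.
Left-skewed posterior ⇒ mean < mode.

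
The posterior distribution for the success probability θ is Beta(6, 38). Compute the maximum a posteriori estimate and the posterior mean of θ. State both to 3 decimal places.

Mode = (6−1)/(6+38−2) = 5/42 = 0.119.
Mean = 6/(6+38) = 6/44 = 0.136.
The mean is pulled above the mode by the posterior's right skew.

maximum a posteriori estimate = 0.119, posterior mean = 0.136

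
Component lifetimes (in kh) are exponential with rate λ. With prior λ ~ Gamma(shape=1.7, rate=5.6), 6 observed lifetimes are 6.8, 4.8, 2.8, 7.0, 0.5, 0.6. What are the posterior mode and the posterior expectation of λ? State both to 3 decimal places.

posterior mode = 0.238, posterior expectation = 0.274

Σ times = 22.5. Posterior: Gamma(shape = 1.7+6 = 7.7, rate = 5.6+22.5 = 28.1).
Mode = (α−1)/β = 6.7/28.1 = 0.238.
Mean = α/β = 7.7/28.1 = 0.274.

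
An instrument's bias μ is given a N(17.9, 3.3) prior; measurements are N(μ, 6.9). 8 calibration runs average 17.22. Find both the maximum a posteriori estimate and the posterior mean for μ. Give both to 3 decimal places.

maximum a posteriori estimate = 17.361, posterior mean = 17.361

Posterior for μ is Normal. Precision-weighted mean: (1/3.3·17.9 + 8/6.9·17.22) / (1/3.3 + 8/6.9) = 17.361.
A Normal posterior is symmetric, so mode = mean.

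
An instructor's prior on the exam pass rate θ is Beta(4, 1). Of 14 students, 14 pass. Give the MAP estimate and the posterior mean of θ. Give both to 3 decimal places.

MAP = 1.000; posterior mean = 0.947

Posterior: Beta(4+14, 1+0) = Beta(18, 1).
Since β = 1 ≤ 1 and α > 1, the Beta density is monotone increasing on [0,1]; the mode is at 1.
Mean = 18/(18+1) = 0.947.
Mode > mean: the posterior has a left tail.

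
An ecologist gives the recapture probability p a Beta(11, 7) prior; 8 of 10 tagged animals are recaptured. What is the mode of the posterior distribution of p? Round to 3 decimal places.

0.692

Posterior: Beta(11+8, 7+2) = Beta(19, 9).
Mode = (19−1)/(19+9−2) = 18/26 = 0.692.
Mean = 19/(19+9) = 19/28 = 0.679.
This is the posterior mode — the MAP estimate.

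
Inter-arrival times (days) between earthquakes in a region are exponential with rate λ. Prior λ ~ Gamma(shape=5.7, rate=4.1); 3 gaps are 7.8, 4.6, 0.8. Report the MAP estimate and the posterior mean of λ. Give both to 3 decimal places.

Σ times = 13.2. Posterior: Gamma(shape = 5.7+3 = 8.7, rate = 4.1+13.2 = 17.3).
Mode = (α−1)/β = 7.7/17.3 = 0.445.
Mean = α/β = 8.7/17.3 = 0.503.

MAP estimate = 0.445, posterior mean = 0.503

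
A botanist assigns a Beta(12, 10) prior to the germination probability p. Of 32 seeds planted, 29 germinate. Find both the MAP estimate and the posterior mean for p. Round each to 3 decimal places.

MAP: 0.769. Posterior mean: 0.759.

Posterior: Beta(12+29, 10+3) = Beta(41, 13).
Mode = (41−1)/(41+13−2) = 40/52 = 0.769.
Mean = 41/(41+13) = 41/54 = 0.759.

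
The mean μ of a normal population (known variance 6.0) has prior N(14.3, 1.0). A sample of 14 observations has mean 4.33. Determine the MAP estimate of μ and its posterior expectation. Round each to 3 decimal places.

Posterior for μ is Normal. Precision-weighted mean: (1/1.0·14.3 + 14/6.0·4.33) / (1/1.0 + 14/6.0) = 7.321.
A Normal posterior is symmetric, so mode = mean.

μ_MAP = 7.321, E[μ|data] = 7.321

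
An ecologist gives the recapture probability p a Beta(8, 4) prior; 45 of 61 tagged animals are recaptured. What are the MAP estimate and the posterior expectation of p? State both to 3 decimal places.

MAP: 0.732. Posterior mean: 0.726.

Posterior: Beta(8+45, 4+16) = Beta(53, 20).
Mode = (53−1)/(53+20−2) = 52/71 = 0.732.
Mean = 53/(53+20) = 53/73 = 0.726.
Mode > mean: the posterior has a left tail.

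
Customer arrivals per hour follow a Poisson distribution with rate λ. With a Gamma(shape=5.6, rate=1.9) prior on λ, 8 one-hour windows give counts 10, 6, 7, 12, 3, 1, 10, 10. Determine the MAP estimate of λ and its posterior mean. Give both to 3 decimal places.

MAP = 6.424, posterior mean = 6.525

Σ counts = 59. Posterior: Gamma(shape = 5.6+59 = 64.6, rate = 1.9+8 = 9.9).
Mode = (α−1)/β = 63.6/9.9 = 6.424.
Mean = α/β = 64.6/9.9 = 6.525.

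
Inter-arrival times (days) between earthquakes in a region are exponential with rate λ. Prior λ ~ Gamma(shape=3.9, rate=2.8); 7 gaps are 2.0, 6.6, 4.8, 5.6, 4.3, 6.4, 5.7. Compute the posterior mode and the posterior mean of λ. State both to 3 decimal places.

MAP: 0.259. Posterior mean: 0.285.

Σ times = 35.4. Posterior: Gamma(shape = 3.9+7 = 10.9, rate = 2.8+35.4 = 38.2).
Mode = (α−1)/β = 9.9/38.2 = 0.259.
Mean = α/β = 10.9/38.2 = 0.285.
Mean > mode: the posterior has a right tail.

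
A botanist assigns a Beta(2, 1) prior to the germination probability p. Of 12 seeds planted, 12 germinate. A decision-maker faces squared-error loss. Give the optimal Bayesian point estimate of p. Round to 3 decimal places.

0.933

Posterior: Beta(2+12, 1+0) = Beta(14, 1).
Since β = 1 ≤ 1 and α > 1, the Beta density is monotone increasing on [0,1]; the mode is at 1.
Mean = 14/(14+1) = 0.933.
Squared-error loss ⇒ the optimal estimator is the posterior mean.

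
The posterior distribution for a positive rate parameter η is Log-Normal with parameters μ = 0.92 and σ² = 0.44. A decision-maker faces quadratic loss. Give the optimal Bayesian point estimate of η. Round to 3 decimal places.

Mode = exp(μ − σ²) = exp(0.48) = 1.616.
Mean = exp(μ + σ²/2) = exp(1.140) = 3.127.
Quadratic loss ⇒ the optimal estimator is the posterior mean.

3.127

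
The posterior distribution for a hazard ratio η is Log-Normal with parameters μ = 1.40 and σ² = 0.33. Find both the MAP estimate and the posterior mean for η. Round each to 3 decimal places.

Mode = exp(μ − σ²) = exp(1.07) = 2.915.
Mean = exp(μ + σ²/2) = exp(1.565) = 4.783.

MAP = 2.915, posterior mean = 4.783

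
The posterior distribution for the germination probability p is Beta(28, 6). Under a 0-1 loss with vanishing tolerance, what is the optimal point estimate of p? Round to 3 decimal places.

0.844

Mode = (28−1)/(28+6−2) = 27/32 = 0.844.
Mean = 28/(28+6) = 28/34 = 0.824.
This is the posterior mode — the MAP estimate.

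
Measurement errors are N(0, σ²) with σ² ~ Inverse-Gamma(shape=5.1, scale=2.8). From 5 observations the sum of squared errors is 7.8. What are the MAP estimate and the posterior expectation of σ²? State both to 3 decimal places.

MAP = 0.779, posterior mean = 1.015

Posterior: Inverse-Gamma(shape = 5.1+5/2 = 7.6, scale = 2.8+7.8/2 = 6.7).
Mode = β/(α+1) = 6.7/8.6 = 0.779.
Mean = β/(α−1) = 6.7/6.6 = 1.015.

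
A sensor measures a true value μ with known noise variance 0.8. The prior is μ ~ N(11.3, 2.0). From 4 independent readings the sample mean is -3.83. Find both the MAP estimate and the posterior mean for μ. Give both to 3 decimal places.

MAP = -2.455; posterior mean = -2.455

Posterior for μ is Normal. Precision-weighted mean: (1/2.0·11.3 + 4/0.8·-3.83) / (1/2.0 + 4/0.8) = -2.455.
A Normal posterior is symmetric, so mode = mean.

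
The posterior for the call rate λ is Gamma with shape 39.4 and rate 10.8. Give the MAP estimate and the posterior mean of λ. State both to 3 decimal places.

Mode = (α−1)/β = 38.4/10.8 = 3.556.
Mean = α/β = 39.4/10.8 = 3.648.

MAP = 3.556; posterior mean = 3.648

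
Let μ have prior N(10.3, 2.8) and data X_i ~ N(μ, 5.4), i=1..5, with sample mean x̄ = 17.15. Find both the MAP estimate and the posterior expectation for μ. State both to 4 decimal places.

MAP: 15.2433. Posterior mean: 15.2433.

Posterior for μ is Normal. Precision-weighted mean: (1/2.8·10.3 + 5/5.4·17.15) / (1/2.8 + 5/5.4) = 15.2433.
A Normal posterior is symmetric, so mode = mean.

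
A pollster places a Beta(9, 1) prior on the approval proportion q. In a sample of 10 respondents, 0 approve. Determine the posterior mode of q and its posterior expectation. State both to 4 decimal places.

Posterior: Beta(9+0, 1+10) = Beta(9, 11).
Mode = (9−1)/(9+11−2) = 8/18 = 0.4444.
Mean = 9/(9+11) = 9/20 = 0.4500.

q_MAP = 0.4444, E[q|data] = 0.4500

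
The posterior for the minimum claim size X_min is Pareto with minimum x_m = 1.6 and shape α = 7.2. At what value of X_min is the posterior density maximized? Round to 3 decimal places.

1.600

The Pareto density is strictly decreasing on [x_m, ∞), so the mode is x_m = 1.600.
Mean = α·x_m/(α−1) = 7.2·1.6/6.2 = 1.858.
This is the posterior mode — the MAP estimate.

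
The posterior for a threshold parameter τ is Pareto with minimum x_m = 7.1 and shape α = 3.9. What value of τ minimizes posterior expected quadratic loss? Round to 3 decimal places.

9.548

The Pareto density is strictly decreasing on [x_m, ∞), so the mode is x_m = 7.100.
Mean = α·x_m/(α−1) = 3.9·7.1/2.9 = 9.548.
Quadratic loss ⇒ the optimal estimator is the posterior mean.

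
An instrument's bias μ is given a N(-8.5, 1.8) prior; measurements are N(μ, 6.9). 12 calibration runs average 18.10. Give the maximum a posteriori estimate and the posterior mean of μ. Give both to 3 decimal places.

Posterior for μ is Normal. Precision-weighted mean: (1/1.8·-8.5 + 12/6.9·18.10) / (1/1.8 + 12/6.9) = 11.660.
A Normal posterior is symmetric, so mode = mean.

MAP: 11.660. Posterior mean: 11.660.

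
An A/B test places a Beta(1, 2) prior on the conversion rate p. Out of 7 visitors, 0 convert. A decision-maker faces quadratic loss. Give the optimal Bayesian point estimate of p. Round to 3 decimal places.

0.100

Posterior: Beta(1+0, 2+7) = Beta(1, 9).
Since α = 1 ≤ 1 and β > 1, the Beta density is monotone decreasing on [0,1]; the mode is at 0.
Mean = 1/(1+9) = 0.100.
Quadratic loss ⇒ the optimal estimator is the posterior mean.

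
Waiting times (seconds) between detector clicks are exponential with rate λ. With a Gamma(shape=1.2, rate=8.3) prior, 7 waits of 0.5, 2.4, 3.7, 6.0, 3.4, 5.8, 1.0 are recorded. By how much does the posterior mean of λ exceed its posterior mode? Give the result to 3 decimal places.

0.032

Σ times = 22.8. Posterior: Gamma(shape = 1.2+7 = 8.2, rate = 8.3+22.8 = 31.1).
Mode = (α−1)/β = 7.2/31.1 = 0.232.
Mean = α/β = 8.2/31.1 = 0.264.
Difference = 0.264 − 0.232 = 0.032.
The posterior is right-skewed, so the mean exceeds the mode.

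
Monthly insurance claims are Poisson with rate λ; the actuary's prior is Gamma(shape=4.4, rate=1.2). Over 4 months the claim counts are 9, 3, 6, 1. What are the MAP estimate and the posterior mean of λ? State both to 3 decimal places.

Σ counts = 19. Posterior: Gamma(shape = 4.4+19 = 23.4, rate = 1.2+4 = 5.2).
Mode = (α−1)/β = 22.4/5.2 = 4.308.
Mean = α/β = 23.4/5.2 = 4.500.

λ_MAP = 4.308, E[λ|data] = 4.500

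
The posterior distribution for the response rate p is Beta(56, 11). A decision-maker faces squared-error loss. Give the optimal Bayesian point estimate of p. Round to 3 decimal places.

0.836

Mode = (56−1)/(56+11−2) = 55/65 = 0.846.
Mean = 56/(56+11) = 56/67 = 0.836.
Squared-error loss ⇒ the optimal estimator is the posterior mean.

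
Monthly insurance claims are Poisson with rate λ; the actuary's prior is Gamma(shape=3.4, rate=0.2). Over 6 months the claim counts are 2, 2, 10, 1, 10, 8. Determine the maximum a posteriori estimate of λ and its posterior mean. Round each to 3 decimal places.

Σ counts = 33. Posterior: Gamma(shape = 3.4+33 = 36.4, rate = 0.2+6 = 6.2).
Mode = (α−1)/β = 35.4/6.2 = 5.710.
Mean = α/β = 36.4/6.2 = 5.871.

MAP = 5.710; posterior mean = 5.871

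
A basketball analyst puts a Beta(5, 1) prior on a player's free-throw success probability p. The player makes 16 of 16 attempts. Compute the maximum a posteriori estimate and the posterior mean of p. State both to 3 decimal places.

MAP: 1.000. Posterior mean: 0.955.

Posterior: Beta(5+16, 1+0) = Beta(21, 1).
Since β = 1 ≤ 1 and α > 1, the Beta density is monotone increasing on [0,1]; the mode is at 1.
Mean = 21/(21+1) = 0.955.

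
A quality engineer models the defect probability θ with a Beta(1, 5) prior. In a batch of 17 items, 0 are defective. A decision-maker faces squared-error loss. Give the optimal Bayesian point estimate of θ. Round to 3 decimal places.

0.043

Posterior: Beta(1+0, 5+17) = Beta(1, 22).
Since α = 1 ≤ 1 and β > 1, the Beta density is monotone decreasing on [0,1]; the mode is at 0.
Mean = 1/(1+22) = 0.043.
Squared-error loss ⇒ the optimal estimator is the posterior mean.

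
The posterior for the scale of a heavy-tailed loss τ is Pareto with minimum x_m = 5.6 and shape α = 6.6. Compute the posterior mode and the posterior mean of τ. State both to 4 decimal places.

MAP: 5.6000. Posterior mean: 6.6000.

The Pareto density is strictly decreasing on [x_m, ∞), so the mode is x_m = 5.6000.
Mean = α·x_m/(α−1) = 6.6·5.6/5.6 = 6.6000.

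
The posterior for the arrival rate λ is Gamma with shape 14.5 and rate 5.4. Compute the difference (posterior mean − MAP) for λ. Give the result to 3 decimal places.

0.185

Mode = (α−1)/β = 13.5/5.4 = 2.500.
Mean = α/β = 14.5/5.4 = 2.685.
Difference = 2.685 − 2.500 = 0.185.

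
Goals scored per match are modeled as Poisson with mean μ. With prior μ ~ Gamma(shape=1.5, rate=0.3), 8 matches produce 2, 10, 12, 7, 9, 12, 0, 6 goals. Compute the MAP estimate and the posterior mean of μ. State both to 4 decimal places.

Σ counts = 58. Posterior: Gamma(shape = 1.5+58 = 59.5, rate = 0.3+8 = 8.3).
Mode = (α−1)/β = 58.5/8.3 = 7.0482.
Mean = α/β = 59.5/8.3 = 7.1687.
The posterior is right-skewed, so the mean exceeds the mode.

MAP estimate = 7.0482, posterior mean = 7.1687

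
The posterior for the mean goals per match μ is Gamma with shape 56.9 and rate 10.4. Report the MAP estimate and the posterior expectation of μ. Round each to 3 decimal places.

Mode = (α−1)/β = 55.9/10.4 = 5.375.
Mean = α/β = 56.9/10.4 = 5.471.

MAP: 5.375. Posterior mean: 5.471.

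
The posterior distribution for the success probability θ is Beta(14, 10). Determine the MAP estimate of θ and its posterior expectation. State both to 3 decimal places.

Mode = (14−1)/(14+10−2) = 13/22 = 0.591.
Mean = 14/(14+10) = 14/24 = 0.583.

MAP = 0.591, posterior mean = 0.583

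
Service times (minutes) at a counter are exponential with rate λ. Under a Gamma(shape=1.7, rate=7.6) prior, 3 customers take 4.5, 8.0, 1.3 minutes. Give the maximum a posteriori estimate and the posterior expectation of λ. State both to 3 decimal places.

MAP: 0.173. Posterior mean: 0.220.

Σ times = 13.8. Posterior: Gamma(shape = 1.7+3 = 4.7, rate = 7.6+13.8 = 21.4).
Mode = (α−1)/β = 3.7/21.4 = 0.173.
Mean = α/β = 4.7/21.4 = 0.220.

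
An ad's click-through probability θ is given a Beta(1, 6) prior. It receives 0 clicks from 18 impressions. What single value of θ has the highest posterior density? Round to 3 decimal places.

0.000

Posterior: Beta(1+0, 6+18) = Beta(1, 24).
Since α = 1 ≤ 1 and β > 1, the Beta density is monotone decreasing on [0,1]; the mode is at 0.
Mean = 1/(1+24) = 0.040.
This is the posterior mode — the MAP estimate.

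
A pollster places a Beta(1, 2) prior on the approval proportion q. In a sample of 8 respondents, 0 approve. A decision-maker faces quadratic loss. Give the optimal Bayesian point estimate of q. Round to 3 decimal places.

0.091

Posterior: Beta(1+0, 2+8) = Beta(1, 10).
Since α = 1 ≤ 1 and β > 1, the Beta density is monotone decreasing on [0,1]; the mode is at 0.
Mean = 1/(1+10) = 0.091.
Quadratic loss ⇒ the optimal estimator is the posterior mean.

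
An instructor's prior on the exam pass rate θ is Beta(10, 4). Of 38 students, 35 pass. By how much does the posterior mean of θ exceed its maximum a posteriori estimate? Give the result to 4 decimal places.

-0.0146

Posterior: Beta(10+35, 4+3) = Beta(45, 7).
Mode = (45−1)/(45+7−2) = 44/50 = 0.8800.
Mean = 45/(45+7) = 45/52 = 0.8654.
Difference = 0.8654 − 0.8800 = -0.0146.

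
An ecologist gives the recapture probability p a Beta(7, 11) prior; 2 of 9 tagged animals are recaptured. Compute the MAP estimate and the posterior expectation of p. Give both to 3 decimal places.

Posterior: Beta(7+2, 11+7) = Beta(9, 18).
Mode = (9−1)/(9+18−2) = 8/25 = 0.320.
Mean = 9/(9+18) = 9/27 = 0.333.

MAP = 0.320; posterior mean = 0.333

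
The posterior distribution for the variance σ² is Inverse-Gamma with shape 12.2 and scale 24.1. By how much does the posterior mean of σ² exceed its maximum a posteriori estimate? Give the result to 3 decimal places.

0.326

Mode = β/(α+1) = 24.1/13.2 = 1.826.
Mean = β/(α−1) = 24.1/11.2 = 2.152.
Difference = 2.152 − 1.826 = 0.326.
The posterior is right-skewed, so the mean exceeds the mode.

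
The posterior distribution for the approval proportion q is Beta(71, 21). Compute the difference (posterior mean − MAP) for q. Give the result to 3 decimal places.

Mode = (71−1)/(71+21−2) = 70/90 = 0.778.
Mean = 71/(71+21) = 71/92 = 0.772.
Difference = 0.772 − 0.778 = -0.006.
The posterior is left-skewed, so the mode exceeds the mean.

-0.006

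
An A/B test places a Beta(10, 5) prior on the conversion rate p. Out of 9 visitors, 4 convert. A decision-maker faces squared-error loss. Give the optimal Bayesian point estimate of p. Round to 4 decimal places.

Posterior: Beta(10+4, 5+5) = Beta(14, 10).
Mode = (14−1)/(14+10−2) = 13/22 = 0.5909.
Mean = 14/(14+10) = 14/24 = 0.5833.
Squared-error loss ⇒ the optimal estimator is the posterior mean.

0.5833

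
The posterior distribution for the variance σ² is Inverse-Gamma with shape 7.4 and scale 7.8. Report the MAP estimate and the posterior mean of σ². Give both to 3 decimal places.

MAP = 0.929; posterior mean = 1.219

Mode = β/(α+1) = 7.8/8.4 = 0.929.
Mean = β/(α−1) = 7.8/6.4 = 1.219.
The posterior is right-skewed, so the mean exceeds the mode.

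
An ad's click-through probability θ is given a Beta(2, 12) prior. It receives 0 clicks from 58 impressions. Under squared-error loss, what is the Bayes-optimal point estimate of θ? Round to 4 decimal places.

0.0278

Posterior: Beta(2+0, 12+58) = Beta(2, 70).
Mode = (2−1)/(2+70−2) = 1/70 = 0.0143.
Mean = 2/(2+70) = 2/72 = 0.0278.
Squared-error loss ⇒ the optimal estimator is the posterior mean.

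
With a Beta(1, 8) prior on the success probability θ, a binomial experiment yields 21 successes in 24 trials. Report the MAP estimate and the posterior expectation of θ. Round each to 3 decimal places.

MAP = 0.677, posterior mean = 0.667

Posterior: Beta(1+21, 8+3) = Beta(22, 11).
Mode = (22−1)/(22+11−2) = 21/31 = 0.677.
Mean = 22/(22+11) = 22/33 = 0.667.
Left-skewed posterior ⇒ mean < mode.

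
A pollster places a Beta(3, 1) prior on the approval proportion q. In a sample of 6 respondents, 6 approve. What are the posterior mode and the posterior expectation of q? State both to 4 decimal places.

MAP = 1.0000; posterior mean = 0.9000

Posterior: Beta(3+6, 1+0) = Beta(9, 1).
Since β = 1 ≤ 1 and α > 1, the Beta density is monotone increasing on [0,1]; the mode is at 1.
Mean = 9/(9+1) = 0.9000.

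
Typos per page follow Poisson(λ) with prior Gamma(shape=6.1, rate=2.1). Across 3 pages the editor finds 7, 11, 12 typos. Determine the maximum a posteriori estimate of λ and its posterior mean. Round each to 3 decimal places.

λ_MAP = 6.882, E[λ|data] = 7.078

Σ counts = 30. Posterior: Gamma(shape = 6.1+30 = 36.1, rate = 2.1+3 = 5.1).
Mode = (α−1)/β = 35.1/5.1 = 6.882.
Mean = α/β = 36.1/5.1 = 7.078.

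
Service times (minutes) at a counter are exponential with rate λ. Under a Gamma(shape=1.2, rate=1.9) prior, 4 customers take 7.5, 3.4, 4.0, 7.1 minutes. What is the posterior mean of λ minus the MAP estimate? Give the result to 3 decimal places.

0.042

Σ times = 22.0. Posterior: Gamma(shape = 1.2+4 = 5.2, rate = 1.9+22.0 = 23.9).
Mode = (α−1)/β = 4.2/23.9 = 0.176.
Mean = α/β = 5.2/23.9 = 0.218.
Difference = 0.218 − 0.176 = 0.042.
Right-skewed posterior ⇒ mode < mean.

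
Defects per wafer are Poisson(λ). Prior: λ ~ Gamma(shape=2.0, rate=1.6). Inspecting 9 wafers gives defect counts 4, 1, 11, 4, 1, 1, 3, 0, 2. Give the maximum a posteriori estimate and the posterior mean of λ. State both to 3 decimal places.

Σ counts = 27. Posterior: Gamma(shape = 2.0+27 = 29.0, rate = 1.6+9 = 10.6).
Mode = (α−1)/β = 28.0/10.6 = 2.642.
Mean = α/β = 29.0/10.6 = 2.736.

maximum a posteriori estimate = 2.642, posterior mean = 2.736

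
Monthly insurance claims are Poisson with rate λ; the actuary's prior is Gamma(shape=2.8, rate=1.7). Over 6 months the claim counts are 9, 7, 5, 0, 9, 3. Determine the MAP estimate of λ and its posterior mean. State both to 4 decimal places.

MAP: 4.5195. Posterior mean: 4.6494.

Σ counts = 33. Posterior: Gamma(shape = 2.8+33 = 35.8, rate = 1.7+6 = 7.7).
Mode = (α−1)/β = 34.8/7.7 = 4.5195.
Mean = α/β = 35.8/7.7 = 4.6494.
The mean is pulled above the mode by the posterior's right skew.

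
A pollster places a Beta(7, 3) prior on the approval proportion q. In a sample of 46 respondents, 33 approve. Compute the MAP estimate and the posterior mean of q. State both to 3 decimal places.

q_MAP = 0.722, E[q|data] = 0.714

Posterior: Beta(7+33, 3+13) = Beta(40, 16).
Mode = (40−1)/(40+16−2) = 39/54 = 0.722.
Mean = 40/(40+16) = 40/56 = 0.714.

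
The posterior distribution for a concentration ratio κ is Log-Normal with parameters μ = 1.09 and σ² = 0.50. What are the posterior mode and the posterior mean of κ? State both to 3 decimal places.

Mode = exp(μ − σ²) = exp(0.59) = 1.804.
Mean = exp(μ + σ²/2) = exp(1.340) = 3.819.

κ_MAP = 1.804, E[κ|data] = 3.819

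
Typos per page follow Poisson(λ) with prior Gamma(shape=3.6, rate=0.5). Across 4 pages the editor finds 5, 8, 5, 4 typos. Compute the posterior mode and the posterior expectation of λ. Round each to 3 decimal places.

Σ counts = 22. Posterior: Gamma(shape = 3.6+22 = 25.6, rate = 0.5+4 = 4.5).
Mode = (α−1)/β = 24.6/4.5 = 5.467.
Mean = α/β = 25.6/4.5 = 5.689.
The posterior is right-skewed, so the mean exceeds the mode.

posterior mode = 5.467, posterior expectation = 5.689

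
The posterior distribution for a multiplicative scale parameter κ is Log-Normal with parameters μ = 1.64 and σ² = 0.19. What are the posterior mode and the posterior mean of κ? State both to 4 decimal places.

MAP: 4.2631. Posterior mean: 5.6689.

Mode = exp(μ − σ²) = exp(1.45) = 4.2631.
Mean = exp(μ + σ²/2) = exp(1.735) = 5.6689.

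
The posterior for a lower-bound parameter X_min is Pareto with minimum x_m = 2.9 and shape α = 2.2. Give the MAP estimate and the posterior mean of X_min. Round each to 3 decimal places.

The Pareto density is strictly decreasing on [x_m, ∞), so the mode is x_m = 2.900.
Mean = α·x_m/(α−1) = 2.2·2.9/1.2 = 5.317.

MAP = 2.900; posterior mean = 5.317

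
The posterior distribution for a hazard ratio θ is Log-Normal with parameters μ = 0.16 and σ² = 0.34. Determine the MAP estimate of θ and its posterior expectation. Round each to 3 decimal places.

MAP: 0.835. Posterior mean: 1.391.

Mode = exp(μ − σ²) = exp(-0.18) = 0.835.
Mean = exp(μ + σ²/2) = exp(0.330) = 1.391.
Right-skewed posterior ⇒ mode < mean.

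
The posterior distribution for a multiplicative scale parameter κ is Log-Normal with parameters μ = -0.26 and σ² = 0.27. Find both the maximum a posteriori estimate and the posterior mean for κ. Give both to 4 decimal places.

Mode = exp(μ − σ²) = exp(-0.53) = 0.5886.
Mean = exp(μ + σ²/2) = exp(-0.125) = 0.8825.

maximum a posteriori estimate = 0.5886, posterior mean = 0.8825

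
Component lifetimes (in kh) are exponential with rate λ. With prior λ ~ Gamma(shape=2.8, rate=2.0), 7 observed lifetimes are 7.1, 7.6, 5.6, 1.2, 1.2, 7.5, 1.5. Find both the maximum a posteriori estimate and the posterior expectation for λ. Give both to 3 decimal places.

λ_MAP = 0.261, E[λ|data] = 0.291

Σ times = 31.7. Posterior: Gamma(shape = 2.8+7 = 9.8, rate = 2.0+31.7 = 33.7).
Mode = (α−1)/β = 8.8/33.7 = 0.261.
Mean = α/β = 9.8/33.7 = 0.291.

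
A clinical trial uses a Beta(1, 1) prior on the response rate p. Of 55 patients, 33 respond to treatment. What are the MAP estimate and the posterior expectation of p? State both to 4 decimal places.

MAP estimate = 0.6000, posterior expectation = 0.5965

Posterior: Beta(1+33, 1+22) = Beta(34, 23).
Mode = (34−1)/(34+23−2) = 33/55 = 0.6000.
Mean = 34/(34+23) = 34/57 = 0.5965.
Left-skewed posterior ⇒ mean < mode.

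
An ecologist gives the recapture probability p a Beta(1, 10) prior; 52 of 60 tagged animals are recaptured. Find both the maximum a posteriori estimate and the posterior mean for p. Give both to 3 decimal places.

Posterior: Beta(1+52, 10+8) = Beta(53, 18).
Mode = (53−1)/(53+18−2) = 52/69 = 0.754.
Mean = 53/(53+18) = 53/71 = 0.746.

MAP = 0.754; posterior mean = 0.746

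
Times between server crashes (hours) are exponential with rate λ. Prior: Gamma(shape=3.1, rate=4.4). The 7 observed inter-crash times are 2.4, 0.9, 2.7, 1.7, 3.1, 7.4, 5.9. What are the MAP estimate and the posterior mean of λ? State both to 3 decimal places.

λ_MAP = 0.319, E[λ|data] = 0.354

Σ times = 24.1. Posterior: Gamma(shape = 3.1+7 = 10.1, rate = 4.4+24.1 = 28.5).
Mode = (α−1)/β = 9.1/28.5 = 0.319.
Mean = α/β = 10.1/28.5 = 0.354.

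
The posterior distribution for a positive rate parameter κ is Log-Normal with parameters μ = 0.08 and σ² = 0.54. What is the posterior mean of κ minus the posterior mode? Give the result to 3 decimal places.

Mode = exp(μ − σ²) = exp(-0.46) = 0.631.
Mean = exp(μ + σ²/2) = exp(0.350) = 1.419.
Difference = 1.419 − 0.631 = 0.788.

0.788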